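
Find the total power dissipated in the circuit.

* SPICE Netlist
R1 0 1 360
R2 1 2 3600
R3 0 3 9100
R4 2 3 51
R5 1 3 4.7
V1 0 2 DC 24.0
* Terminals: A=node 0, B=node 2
Nodal analysis, taking node 2 as the 0 V reference.
Source V1 fixes V_0 = 24 V.
KCL at each unknown node (sum of currents leaving = 0; resistances in Ω):
  Node 1: (V_1 - 24)/360 + (V_1 - 0)/3600 + (V_1 - V_3)/4.7 = 0
  Node 3: (V_3 - 24)/9100 + (V_3 - 0)/51 + (V_3 - V_1)/4.7 = 0
Collecting terms (coefficients in siemens):
  0.2158·V_1 - 0.2128·V_3 = 0.06667
  0.2325·V_3 - 0.2128·V_1 = 0.002637
Determinant D = (0.2158)(0.2325) - (-0.2128)(-0.2128) = 0.004906
V_1 = [(0.06667)(0.2325) - (-0.2128)(0.002637)]/D = 3.274 V
V_3 = [(0.2158)(0.002637) - (0.06667)(-0.2128)]/D = 3.007 V
Power in each resistor, P = (ΔV)²/R:
  P_R1 = (24 - 3.274)²/360 = 1.193 W
  P_R2 = (3.274 - 0)²/3600 = 0.002977 W
  P_R3 = (24 - 3.007)²/9100 = 0.04843 W
  P_R4 = (0 - 3.007)²/51 = 0.1774 W
  P_R5 = (3.274 - 3.007)²/4.7 = 0.01509 W
P_total = P_R1 + P_R2 + P_R3 + P_R4 + P_R5 = 1.437 W

Final answer: 1.437 W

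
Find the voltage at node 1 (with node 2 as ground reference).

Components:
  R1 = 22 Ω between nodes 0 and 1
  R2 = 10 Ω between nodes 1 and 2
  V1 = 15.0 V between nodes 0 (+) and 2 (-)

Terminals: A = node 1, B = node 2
Nodal analysis, taking node 2 as the 0 V reference.
Source V1 fixes V_0 = 15 V.
KCL at each unknown node (sum of currents leaving = 0; resistances in Ω):
  Node 1: (V_1 - 15)/22 + (V_1 - 0)/10 = 0
Collecting terms: 0.1455 × V_1 = 0.6818  =>  V_1 = 4.688 V
The requested potential is V_1 = 4.688 V.

Final answer: V_1 = 4.688 V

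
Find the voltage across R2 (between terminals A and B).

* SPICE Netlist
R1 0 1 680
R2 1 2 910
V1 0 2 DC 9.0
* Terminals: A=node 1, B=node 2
R1 and R2 are in series across V1 (node 0 → node 1 → node 2), and the output A–B is taken across R2, so this is a voltage divider.
Series current: I = V1/(R1 + R2) = 9/(680 + 910) = 9/1590 = 0.00566 A
V_R2 = I × R2 = V1 × R2/(R1 + R2) = 9 × 910/1590 = 5.151 V

Final answer: 5.151 V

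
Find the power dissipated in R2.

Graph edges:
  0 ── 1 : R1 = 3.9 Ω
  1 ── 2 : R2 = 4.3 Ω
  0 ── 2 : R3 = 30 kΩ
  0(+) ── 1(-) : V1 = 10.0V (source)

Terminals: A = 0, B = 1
Nodal analysis, taking node 1 as the 0 V reference.
Source V1 fixes V_0 = 10 V.
KCL at each unknown node (sum of currents leaving = 0; resistances in Ω):
  Node 2: (V_2 - 0)/4.3 + (V_2 - 10)/30000 = 0
Collecting terms: 0.2326 × V_2 = 0.0003333  =>  V_2 = 0.001433 V
I_R2 = (V_1 - V_2)/R2 = (0 - 0.001433)/4.3 = -0.0003333 A
P_R2 = I_R2² × R2 = (-0.0003333)² × 4.3 = 0.0000004776 W

Final answer: 4.776e-07 W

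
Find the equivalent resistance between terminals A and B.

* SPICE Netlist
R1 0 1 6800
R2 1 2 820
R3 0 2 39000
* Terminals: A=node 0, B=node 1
Reduce the network between node 0 (A) and node 1 (B) by series/parallel combination:
  Rs1 = R3 + R2 (series, joined only at node 2) = 39000 + 820 = 39820 Ω
  Rp1 = R1 ‖ Rs1 (parallel, both between nodes 0 and 1) = 1/(1/6800 + 1/39820) = 5808 Ω
R_eq = 5.808 kΩ

Final answer: 5.808 kΩ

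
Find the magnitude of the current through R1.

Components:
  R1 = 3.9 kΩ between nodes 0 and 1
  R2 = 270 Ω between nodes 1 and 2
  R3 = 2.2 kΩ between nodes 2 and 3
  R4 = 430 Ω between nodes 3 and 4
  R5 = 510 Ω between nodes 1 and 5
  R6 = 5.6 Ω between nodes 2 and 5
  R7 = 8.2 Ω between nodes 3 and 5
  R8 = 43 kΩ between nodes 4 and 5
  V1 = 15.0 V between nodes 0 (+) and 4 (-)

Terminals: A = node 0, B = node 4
Nodal analysis, taking node 4 as the 0 V reference.
Source V1 fixes V_0 = 15 V.
KCL at each unknown node (sum of currents leaving = 0; resistances in Ω):
  Node 1: (V_1 - 15)/3900 + (V_1 - V_2)/270 + (V_1 - V_5)/510 = 0
  Node 2: (V_2 - V_1)/270 + (V_2 - V_3)/2200 + (V_2 - V_5)/5.6 = 0
  Node 3: (V_3 - V_2)/2200 + (V_3 - 0)/430 + (V_3 - V_5)/8.2 = 0
  Node 5: (V_5 - V_1)/510 + (V_5 - V_2)/5.6 + (V_5 - V_3)/8.2 + (V_5 - 0)/43000 = 0
Collecting terms (coefficients in siemens):
  0.005921·V_1 - 0.003704·V_2 - 0.001961·V_5 = 0.003846
  0.1827·V_2 - 0.003704·V_1 - 0.0004545·V_3 - 0.1786·V_5 = 0
  0.1247·V_3 - 0.0004545·V_2 - 0.122·V_5 = 0
  0.3025·V_5 - 0.001961·V_1 - 0.1786·V_2 - 0.122·V_3 = 0
Solving these 4 simultaneous equations (Gaussian elimination) gives:
  V_1 = 2.036 V, V_2 = 1.454 V, V_3 = 1.415 V, V_5 = 1.442 V
I_R1 = (V_0 - V_1)/R1 = (15 - 2.036)/3900 = 0.003324 A
|I_R1| = 0.003324 A

Final answer: |I_R1| = 0.003324 A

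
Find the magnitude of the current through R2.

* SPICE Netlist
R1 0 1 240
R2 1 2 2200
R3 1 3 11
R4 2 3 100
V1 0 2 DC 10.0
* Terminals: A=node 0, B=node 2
Nodal analysis, taking node 2 as the 0 V reference.
Source V1 fixes V_0 = 10 V.
KCL at each unknown node (sum of currents leaving = 0; resistances in Ω):
  Node 1: (V_1 - 10)/240 + (V_1 - 0)/2200 + (V_1 - V_3)/11 = 0
  Node 3: (V_3 - V_1)/11 + (V_3 - 0)/100 = 0
Collecting terms (coefficients in siemens):
  0.09553·V_1 - 0.09091·V_3 = 0.04167
  0.1009·V_3 - 0.09091·V_1 = 0
Determinant D = (0.09553)(0.1009) - (-0.09091)(-0.09091) = 0.001375
V_1 = [(0.04167)(0.1009) - (-0.09091)(0)]/D = 3.057 V
V_3 = [(0.09553)(0) - (0.04167)(-0.09091)]/D = 2.754 V
I_R2 = (V_1 - V_2)/R2 = (3.057 - 0)/2200 = 0.00139 A
|I_R2| = 0.00139 A

Final answer: |I_R2| = 0.00139 A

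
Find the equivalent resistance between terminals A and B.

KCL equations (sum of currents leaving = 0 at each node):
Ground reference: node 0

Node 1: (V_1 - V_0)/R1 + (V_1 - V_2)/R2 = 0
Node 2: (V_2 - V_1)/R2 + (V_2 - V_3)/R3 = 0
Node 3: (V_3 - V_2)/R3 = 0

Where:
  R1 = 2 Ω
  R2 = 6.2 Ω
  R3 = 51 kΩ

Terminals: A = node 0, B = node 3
Reduce the network between node 0 (A) and node 3 (B) by series/parallel combination:
  Rs1 = R1 + R2 (series, joined only at node 1) = 2 + 6.2 = 8.2 Ω
  Rs2 = R3 + Rs1 (series, joined only at node 2) = 51000 + 8.2 = 51010 Ω
R_eq = 51.01 kΩ

Final answer: 51.01 kΩ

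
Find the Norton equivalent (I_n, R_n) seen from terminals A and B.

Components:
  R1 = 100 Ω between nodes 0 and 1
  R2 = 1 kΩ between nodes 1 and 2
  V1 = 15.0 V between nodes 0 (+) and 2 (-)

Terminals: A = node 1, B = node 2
Find the Thévenin equivalent first; then I_n = V_th/R_th and R_n = R_th.
Step 1 — V_th is the open-circuit voltage V_A - V_B (nothing connected across the terminals).
Nodal analysis, taking node 2 as the 0 V reference.
Source V1 fixes V_0 = 15 V.
KCL at each unknown node (sum of currents leaving = 0; resistances in Ω):
  Node 1: (V_1 - 15)/100 + (V_1 - 0)/1000 = 0
Collecting terms: 0.011 × V_1 = 0.15  =>  V_1 = 13.64 V
V_th = V_1 - V_2 = 13.64 - 0 = 13.64 V
Step 2 — R_th: zero the source — replace V1 by a short circuit (node 2 merges into node 0) — and find the resistance seen between A (node 1) and B (node 0).
Reduce the network between node 1 (A) and node 0 (B) by series/parallel combination:
  Rp1 = R1 ‖ R2 (parallel, both between nodes 0 and 1) = 1/(1/100 + 1/1000) = 90.91 Ω
R_th = 90.91 Ω
I_n = V_th/R_th = 13.64/90.91 = 0.15 A, and R_n = R_th = 90.91 Ω

Final answer: I_n = 0.15 A, R_n = 90.91 Ω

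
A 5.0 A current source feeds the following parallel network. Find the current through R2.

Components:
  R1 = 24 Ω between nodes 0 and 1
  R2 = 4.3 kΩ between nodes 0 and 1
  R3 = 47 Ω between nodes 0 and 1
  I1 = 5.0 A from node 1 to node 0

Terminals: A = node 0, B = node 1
All resistors sit directly between nodes 0 and 1, so they are in parallel and share one voltage V; the full source current 5 A splits among them.
1/R_par = 1/24 + 1/4300 + 1/47 = 0.06318 S  =>  R_par = 15.83 Ω
V = I × R_par = 5 × 15.83 = 79.14 V
I_R2 = V/R2 = 79.14/4300 = 0.01841 A

Final answer: 0.01841 A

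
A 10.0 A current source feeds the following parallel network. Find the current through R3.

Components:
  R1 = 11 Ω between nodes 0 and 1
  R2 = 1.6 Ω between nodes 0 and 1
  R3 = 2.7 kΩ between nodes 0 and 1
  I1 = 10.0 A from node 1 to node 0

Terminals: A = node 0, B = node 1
All resistors sit directly between nodes 0 and 1, so they are in parallel and share one voltage V; the full source current 10 A splits among them.
1/R_par = 1/11 + 1/1.6 + 1/2700 = 0.7163 S  =>  R_par = 1.396 Ω
V = I × R_par = 10 × 1.396 = 13.96 V
I_R3 = V/R3 = 13.96/2700 = 0.005171 A

Final answer: 0.005171 A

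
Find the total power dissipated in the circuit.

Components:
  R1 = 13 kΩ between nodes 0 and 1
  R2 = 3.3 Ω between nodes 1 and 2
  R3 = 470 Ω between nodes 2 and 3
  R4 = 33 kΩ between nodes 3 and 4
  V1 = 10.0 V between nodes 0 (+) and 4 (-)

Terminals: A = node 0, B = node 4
Nodal analysis, taking node 4 as the 0 V reference.
Source V1 fixes V_0 = 10 V.
KCL at each unknown node (sum of currents leaving = 0; resistances in Ω):
  Node 1: (V_1 - 10)/13000 + (V_1 - V_2)/3.3 = 0
  Node 2: (V_2 - V_1)/3.3 + (V_2 - V_3)/470 = 0
  Node 3: (V_3 - V_2)/470 + (V_3 - 0)/33000 = 0
Collecting terms (coefficients in siemens):
  0.3031·V_1 - 0.303·V_2 = 0.0007692
  0.3052·V_2 - 0.303·V_1 - 0.002128·V_3 = 0
  0.002158·V_3 - 0.002128·V_2 = 0
Solving these 3 simultaneous equations (Gaussian elimination) gives:
  V_1 = 7.203 V, V_2 = 7.202 V, V_3 = 7.101 V
Power in each resistor, P = (ΔV)²/R:
  P_R1 = (10 - 7.203)²/13000 = 0.0006019 W
  P_R2 = (7.203 - 7.202)²/3.3 = 0.0000001528 W
  P_R3 = (7.202 - 7.101)²/470 = 0.00002176 W
  P_R4 = (7.101 - 0)²/33000 = 0.001528 W
P_total = P_R1 + P_R2 + P_R3 + P_R4 = 0.002152 W

Final answer: 0.002152 W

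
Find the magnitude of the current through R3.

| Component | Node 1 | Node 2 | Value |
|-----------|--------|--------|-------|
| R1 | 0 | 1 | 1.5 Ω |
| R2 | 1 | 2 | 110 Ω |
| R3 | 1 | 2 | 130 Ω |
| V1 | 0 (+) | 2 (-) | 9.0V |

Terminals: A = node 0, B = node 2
Nodal analysis, taking node 2 as the 0 V reference.
Source V1 fixes V_0 = 9 V.
KCL at each unknown node (sum of currents leaving = 0; resistances in Ω):
  Node 1: (V_1 - 9)/1.5 + (V_1 - 0)/110 + (V_1 - 0)/130 = 0
Collecting terms: 0.6834 × V_1 = 6  =>  V_1 = 8.779 V
I_R3 = (V_1 - V_2)/R3 = (8.779 - 0)/130 = 0.06753 A
|I_R3| = 0.06753 A

Final answer: |I_R3| = 0.06753 A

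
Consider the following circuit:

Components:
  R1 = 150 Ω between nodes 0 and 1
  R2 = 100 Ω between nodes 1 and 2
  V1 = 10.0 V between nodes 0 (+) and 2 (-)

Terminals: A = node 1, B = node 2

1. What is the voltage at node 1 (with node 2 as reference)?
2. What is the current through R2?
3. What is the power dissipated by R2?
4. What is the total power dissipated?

Nodal analysis, taking node 2 as the 0 V reference.
Source V1 fixes V_0 = 10 V.
KCL at each unknown node (sum of currents leaving = 0; resistances in Ω):
  Node 1: (V_1 - 10)/150 + (V_1 - 0)/100 = 0
Collecting terms: 0.01667 × V_1 = 0.06667  =>  V_1 = 4 V
Part 1:
  Read off the nodal solution: V_1 = 4 V
Part 2:
  I_R2 = (V_1 - V_2)/R2 = (4 - 0)/100 = 0.04 A
  Magnitude: I_R2 = 0.04 A
Part 3:
  I_R2 = (V_1 - V_2)/R2 = (4 - 0)/100 = 0.04 A
  P_R2 = I_R2² × R2 = (0.04)² × 100 = 0.16 W
Part 4:
  Power in each resistor, P = (ΔV)²/R:
    P_R1 = (10 - 4)²/150 = 0.24 W
    P_R2 = (4 - 0)²/100 = 0.16 W
  P_total = P_R1 + P_R2 = 0.4 W

Final answers:
1. V_1 = 4 V
2. I_R2 = 0.04 A
3. P_R2 = 0.16 W
4. P_total = 0.4 W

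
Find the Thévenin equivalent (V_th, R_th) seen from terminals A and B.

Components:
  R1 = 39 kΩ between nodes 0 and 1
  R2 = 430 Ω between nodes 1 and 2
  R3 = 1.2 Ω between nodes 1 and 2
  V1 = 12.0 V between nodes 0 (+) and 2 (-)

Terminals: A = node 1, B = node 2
Step 1 — V_th is the open-circuit voltage V_A - V_B (nothing connected across the terminals).
Nodal analysis, taking node 2 as the 0 V reference.
Source V1 fixes V_0 = 12 V.
KCL at each unknown node (sum of currents leaving = 0; resistances in Ω):
  Node 1: (V_1 - 12)/39000 + (V_1 - 0)/430 + (V_1 - 0)/1.2 = 0
Collecting terms: 0.8357 × V_1 = 0.0003077  =>  V_1 = 0.0003682 V
V_th = V_1 - V_2 = 0.0003682 - 0 = 0.0003682 V
Step 2 — R_th: zero the source — replace V1 by a short circuit (node 2 merges into node 0) — and find the resistance seen between A (node 1) and B (node 0).
Reduce the network between node 1 (A) and node 0 (B) by series/parallel combination:
  Rp1 = R1 ‖ R2 ‖ R3 (parallel, all between nodes 0 and 1) = 1/(1/39000 + 1/430 + 1/1.2) = 1.197 Ω
R_th = 1.197 Ω

Final answer: V_th = 0.0003682 V, R_th = 1.197 Ω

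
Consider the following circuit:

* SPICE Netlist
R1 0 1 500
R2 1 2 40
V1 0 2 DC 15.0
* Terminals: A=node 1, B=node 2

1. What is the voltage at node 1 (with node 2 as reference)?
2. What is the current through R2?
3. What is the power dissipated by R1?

Nodal analysis, taking node 2 as the 0 V reference.
Source V1 fixes V_0 = 15 V.
KCL at each unknown node (sum of currents leaving = 0; resistances in Ω):
  Node 1: (V_1 - 15)/500 + (V_1 - 0)/40 = 0
Collecting terms: 0.027 × V_1 = 0.03  =>  V_1 = 1.111 V
Part 1:
  Read off the nodal solution: V_1 = 1.111 V
Part 2:
  I_R2 = (V_1 - V_2)/R2 = (1.111 - 0)/40 = 0.02778 A
  Magnitude: I_R2 = 0.02778 A
Part 3:
  I_R1 = (V_0 - V_1)/R1 = (15 - 1.111)/500 = 0.02778 A
  P_R1 = I_R1² × R1 = (0.02778)² × 500 = 0.3858 W

Final answers:
1. V_1 = 1.111 V
2. I_R2 = 0.02778 A
3. P_R1 = 0.3858 W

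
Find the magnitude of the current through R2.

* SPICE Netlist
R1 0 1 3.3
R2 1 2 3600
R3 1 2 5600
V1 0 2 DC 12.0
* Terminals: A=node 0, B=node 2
Nodal analysis, taking node 2 as the 0 V reference.
Source V1 fixes V_0 = 12 V.
KCL at each unknown node (sum of currents leaving = 0; resistances in Ω):
  Node 1: (V_1 - 12)/3.3 + (V_1 - 0)/3600 + (V_1 - 0)/5600 = 0
Collecting terms: 0.3035 × V_1 = 3.636  =>  V_1 = 11.98 V
I_R2 = (V_1 - V_2)/R2 = (11.98 - 0)/3600 = 0.003328 A
|I_R2| = 0.003328 A

Final answer: |I_R2| = 0.003328 A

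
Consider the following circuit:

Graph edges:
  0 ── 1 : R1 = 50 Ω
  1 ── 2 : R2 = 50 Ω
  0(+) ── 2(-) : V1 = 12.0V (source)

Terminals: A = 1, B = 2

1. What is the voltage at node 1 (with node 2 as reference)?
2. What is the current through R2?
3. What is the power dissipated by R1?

Nodal analysis, taking node 2 as the 0 V reference.
Source V1 fixes V_0 = 12 V.
KCL at each unknown node (sum of currents leaving = 0; resistances in Ω):
  Node 1: (V_1 - 12)/50 + (V_1 - 0)/50 = 0
Collecting terms: 0.04 × V_1 = 0.24  =>  V_1 = 6 V
Part 1:
  Read off the nodal solution: V_1 = 6 V
Part 2:
  I_R2 = (V_1 - V_2)/R2 = (6 - 0)/50 = 0.12 A
  Magnitude: I_R2 = 0.12 A
Part 3:
  I_R1 = (V_0 - V_1)/R1 = (12 - 6)/50 = 0.12 A
  P_R1 = I_R1² × R1 = (0.12)² × 50 = 0.72 W

Final answers:
1. V_1 = 6 V
2. I_R2 = 0.12 A
3. P_R1 = 0.72 W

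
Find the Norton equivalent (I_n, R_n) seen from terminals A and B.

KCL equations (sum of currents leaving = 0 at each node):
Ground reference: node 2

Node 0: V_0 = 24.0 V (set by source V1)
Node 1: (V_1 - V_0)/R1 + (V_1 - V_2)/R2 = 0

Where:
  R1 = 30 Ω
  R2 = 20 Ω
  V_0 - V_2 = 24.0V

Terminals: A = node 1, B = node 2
Find the Thévenin equivalent first; then I_n = V_th/R_th and R_n = R_th.
Step 1 — V_th is the open-circuit voltage V_A - V_B (nothing connected across the terminals).
Nodal analysis, taking node 2 as the 0 V reference.
Source V1 fixes V_0 = 24 V.
KCL at each unknown node (sum of currents leaving = 0; resistances in Ω):
  Node 1: (V_1 - 24)/30 + (V_1 - 0)/20 = 0
Collecting terms: 0.08333 × V_1 = 0.8  =>  V_1 = 9.6 V
V_th = V_1 - V_2 = 9.6 - 0 = 9.6 V
Step 2 — R_th: zero the source — replace V1 by a short circuit (node 2 merges into node 0) — and find the resistance seen between A (node 1) and B (node 0).
Reduce the network between node 1 (A) and node 0 (B) by series/parallel combination:
  Rp1 = R1 ‖ R2 (parallel, both between nodes 0 and 1) = 1/(1/30 + 1/20) = 12 Ω
R_th = 12 Ω
I_n = V_th/R_th = 9.6/12 = 0.8 A, and R_n = R_th = 12 Ω

Final answer: I_n = 0.8 A, R_n = 12 Ω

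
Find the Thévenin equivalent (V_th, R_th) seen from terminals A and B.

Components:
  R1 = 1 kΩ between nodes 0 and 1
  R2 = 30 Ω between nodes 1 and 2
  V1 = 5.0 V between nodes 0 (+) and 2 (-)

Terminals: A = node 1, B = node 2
Step 1 — V_th is the open-circuit voltage V_A - V_B (nothing connected across the terminals).
Nodal analysis, taking node 2 as the 0 V reference.
Source V1 fixes V_0 = 5 V.
KCL at each unknown node (sum of currents leaving = 0; resistances in Ω):
  Node 1: (V_1 - 5)/1000 + (V_1 - 0)/30 = 0
Collecting terms: 0.03433 × V_1 = 0.005  =>  V_1 = 0.1456 V
V_th = V_1 - V_2 = 0.1456 - 0 = 0.1456 V
Step 2 — R_th: zero the source — replace V1 by a short circuit (node 2 merges into node 0) — and find the resistance seen between A (node 1) and B (node 0).
Reduce the network between node 1 (A) and node 0 (B) by series/parallel combination:
  Rp1 = R1 ‖ R2 (parallel, both between nodes 0 and 1) = 1/(1/1000 + 1/30) = 29.13 Ω
R_th = 29.13 Ω

Final answer: V_th = 0.1456 V, R_th = 29.13 Ω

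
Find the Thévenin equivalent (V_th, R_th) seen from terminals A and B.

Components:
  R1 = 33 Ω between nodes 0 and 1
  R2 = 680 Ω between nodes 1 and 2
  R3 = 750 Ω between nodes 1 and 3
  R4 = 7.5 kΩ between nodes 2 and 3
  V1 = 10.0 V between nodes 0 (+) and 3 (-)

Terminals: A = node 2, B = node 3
Step 1 — V_th is the open-circuit voltage V_A - V_B (nothing connected across the terminals).
Nodal analysis, taking node 3 as the 0 V reference.
Source V1 fixes V_0 = 10 V.
KCL at each unknown node (sum of currents leaving = 0; resistances in Ω):
  Node 1: (V_1 - 10)/33 + (V_1 - V_2)/680 + (V_1 - 0)/750 = 0
  Node 2: (V_2 - V_1)/680 + (V_2 - 0)/7500 = 0
Collecting terms (coefficients in siemens):
  0.03311·V_1 - 0.001471·V_2 = 0.303
  0.001604·V_2 - 0.001471·V_1 = 0
Determinant D = (0.03311)(0.001604) - (-0.001471)(-0.001471) = 0.00005094
V_1 = [(0.303)(0.001604) - (-0.001471)(0)]/D = 9.542 V
V_2 = [(0.03311)(0) - (0.303)(-0.001471)]/D = 8.748 V
V_th = V_2 - V_3 = 8.748 - 0 = 8.748 V
Step 2 — R_th: zero the source — replace V1 by a short circuit (node 3 merges into node 0) — and find the resistance seen between A (node 2) and B (node 0).
Reduce the network between node 2 (A) and node 0 (B) by series/parallel combination:
  Rp1 = R1 ‖ R3 (parallel, both between nodes 0 and 1) = 1/(1/33 + 1/750) = 31.61 Ω
  Rs1 = R2 + Rp1 (series, joined only at node 1) = 680 + 31.61 = 711.6 Ω
  Rp2 = R4 ‖ Rs1 (parallel, both between nodes 0 and 2) = 1/(1/7500 + 1/711.6) = 649.9 Ω
R_th = 649.9 Ω

Final answer: V_th = 8.748 V, R_th = 649.9 Ω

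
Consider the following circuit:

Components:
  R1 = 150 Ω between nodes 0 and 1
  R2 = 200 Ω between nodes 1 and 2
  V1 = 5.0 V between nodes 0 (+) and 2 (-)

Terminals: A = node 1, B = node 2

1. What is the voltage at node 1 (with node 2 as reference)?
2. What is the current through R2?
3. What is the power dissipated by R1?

Nodal analysis, taking node 2 as the 0 V reference.
Source V1 fixes V_0 = 5 V.
KCL at each unknown node (sum of currents leaving = 0; resistances in Ω):
  Node 1: (V_1 - 5)/150 + (V_1 - 0)/200 = 0
Collecting terms: 0.01167 × V_1 = 0.03333  =>  V_1 = 2.857 V
Part 1:
  Read off the nodal solution: V_1 = 2.857 V
Part 2:
  I_R2 = (V_1 - V_2)/R2 = (2.857 - 0)/200 = 0.01429 A
  Magnitude: I_R2 = 0.01429 A
Part 3:
  I_R1 = (V_0 - V_1)/R1 = (5 - 2.857)/150 = 0.01429 A
  P_R1 = I_R1² × R1 = (0.01429)² × 150 = 0.03061 W

Final answers:
1. V_1 = 2.857 V
2. I_R2 = 0.01429 A
3. P_R1 = 0.03061 W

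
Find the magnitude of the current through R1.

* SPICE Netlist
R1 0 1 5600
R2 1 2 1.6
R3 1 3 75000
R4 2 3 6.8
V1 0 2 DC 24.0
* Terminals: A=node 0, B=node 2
Nodal analysis, taking node 2 as the 0 V reference.
Source V1 fixes V_0 = 24 V.
KCL at each unknown node (sum of currents leaving = 0; resistances in Ω):
  Node 1: (V_1 - 24)/5600 + (V_1 - 0)/1.6 + (V_1 - V_3)/75000 = 0
  Node 3: (V_3 - V_1)/75000 + (V_3 - 0)/6.8 = 0
Collecting terms (coefficients in siemens):
  0.6252·V_1 - 0.00001333·V_3 = 0.004286
  0.1471·V_3 - 0.00001333·V_1 = 0
Determinant D = (0.6252)(0.1471) - (-0.00001333)(-0.00001333) = 0.09195
V_1 = [(0.004286)(0.1471) - (-0.00001333)(0)]/D = 0.006855 V
V_3 = [(0.6252)(0) - (0.004286)(-0.00001333)]/D = 0.0000006215 V
I_R1 = (V_0 - V_1)/R1 = (24 - 0.006855)/5600 = 0.004284 A
|I_R1| = 0.004284 A

Final answer: |I_R1| = 0.004284 A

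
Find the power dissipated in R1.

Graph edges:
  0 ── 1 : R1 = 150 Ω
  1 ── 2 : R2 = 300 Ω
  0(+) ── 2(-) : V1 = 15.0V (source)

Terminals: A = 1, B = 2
Nodal analysis, taking node 2 as the 0 V reference.
Source V1 fixes V_0 = 15 V.
KCL at each unknown node (sum of currents leaving = 0; resistances in Ω):
  Node 1: (V_1 - 15)/150 + (V_1 - 0)/300 = 0
Collecting terms: 0.01 × V_1 = 0.1  =>  V_1 = 10 V
I_R1 = (V_0 - V_1)/R1 = (15 - 10)/150 = 0.03333 A
P_R1 = I_R1² × R1 = (0.03333)² × 150 = 0.1667 W

Final answer: 0.1667 W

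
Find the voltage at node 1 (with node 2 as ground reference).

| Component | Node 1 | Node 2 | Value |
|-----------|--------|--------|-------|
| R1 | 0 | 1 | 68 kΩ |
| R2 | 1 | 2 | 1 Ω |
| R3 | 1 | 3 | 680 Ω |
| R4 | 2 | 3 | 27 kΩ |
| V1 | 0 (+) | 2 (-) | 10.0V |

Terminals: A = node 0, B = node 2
Nodal analysis, taking node 2 as the 0 V reference.
Source V1 fixes V_0 = 10 V.
KCL at each unknown node (sum of currents leaving = 0; resistances in Ω):
  Node 1: (V_1 - 10)/68000 + (V_1 - 0)/1 + (V_1 - V_3)/680 = 0
  Node 3: (V_3 - V_1)/680 + (V_3 - 0)/27000 = 0
Collecting terms (coefficients in siemens):
  1.001·V_1 - 0.001471·V_3 = 0.0001471
  0.001508·V_3 - 0.001471·V_1 = 0
Determinant D = (1.001)(0.001508) - (-0.001471)(-0.001471) = 0.001508
V_1 = [(0.0001471)(0.001508) - (-0.001471)(0)]/D = 0.0001471 V
V_3 = [(1.001)(0) - (0.0001471)(-0.001471)]/D = 0.0001434 V
The requested potential is V_1 = 0.0001471 V.

Final answer: V_1 = 0.0001471 V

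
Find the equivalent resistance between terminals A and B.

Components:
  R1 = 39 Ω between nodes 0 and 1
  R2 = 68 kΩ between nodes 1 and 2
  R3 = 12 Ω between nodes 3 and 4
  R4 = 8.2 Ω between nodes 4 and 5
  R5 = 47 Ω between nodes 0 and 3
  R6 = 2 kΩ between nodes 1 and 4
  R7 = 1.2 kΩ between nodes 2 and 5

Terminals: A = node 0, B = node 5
The network is not a plain series/parallel combination. Inject a 1 A test current into terminal A (node 0) and return it from terminal B (node 5); then R_eq = V_A / (1 A).
Nodal analysis, taking node 5 as the 0 V reference.
Current source I_test pushes 1 A into node 0 and draws it out of node 5.
KCL at each unknown node (sum of currents leaving = 0; resistances in Ω):
  Node 0: (V_0 - V_1)/39 + (V_0 - V_3)/47 - 1 = 0
  Node 1: (V_1 - V_0)/39 + (V_1 - V_2)/68000 + (V_1 - V_4)/2000 = 0
  Node 2: (V_2 - V_1)/68000 + (V_2 - 0)/1200 = 0
  Node 3: (V_3 - V_0)/47 + (V_3 - V_4)/12 = 0
  Node 4: (V_4 - V_1)/2000 + (V_4 - V_3)/12 + (V_4 - 0)/8.2 = 0
Collecting terms (coefficients in siemens):
  0.04692·V_0 - 0.02564·V_1 - 0.02128·V_3 = 1
  0.02616·V_1 - 0.02564·V_0 - 0.00001471·V_2 - 0.0005·V_4 = 0
  0.000848·V_2 - 0.00001471·V_1 = 0
  0.1046·V_3 - 0.02128·V_0 - 0.08333·V_4 = 0
  0.2058·V_4 - 0.0005·V_1 - 0.08333·V_3 = 0
Solving these 5 simultaneous equations (Gaussian elimination) gives:
  V_0 = 65.48 V, V_1 = 64.35 V, V_2 = 1.116 V, V_3 = 19.84 V
  V_4 = 8.192 V
R_eq = V_0 / 1 A = 65.48 Ω

Final answer: 65.48 Ω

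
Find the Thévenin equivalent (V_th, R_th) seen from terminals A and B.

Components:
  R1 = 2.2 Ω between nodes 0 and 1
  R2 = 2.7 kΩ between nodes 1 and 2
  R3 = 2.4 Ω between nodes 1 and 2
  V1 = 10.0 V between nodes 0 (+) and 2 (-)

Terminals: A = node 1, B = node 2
Step 1 — V_th is the open-circuit voltage V_A - V_B (nothing connected across the terminals).
Nodal analysis, taking node 2 as the 0 V reference.
Source V1 fixes V_0 = 10 V.
KCL at each unknown node (sum of currents leaving = 0; resistances in Ω):
  Node 1: (V_1 - 10)/2.2 + (V_1 - 0)/2700 + (V_1 - 0)/2.4 = 0
Collecting terms: 0.8716 × V_1 = 4.545  =>  V_1 = 5.215 V
V_th = V_1 - V_2 = 5.215 - 0 = 5.215 V
Step 2 — R_th: zero the source — replace V1 by a short circuit (node 2 merges into node 0) — and find the resistance seen between A (node 1) and B (node 0).
Reduce the network between node 1 (A) and node 0 (B) by series/parallel combination:
  Rp1 = R1 ‖ R2 ‖ R3 (parallel, all between nodes 0 and 1) = 1/(1/2.2 + 1/2700 + 1/2.4) = 1.147 Ω
R_th = 1.147 Ω

Final answer: V_th = 5.215 V, R_th = 1.147 Ω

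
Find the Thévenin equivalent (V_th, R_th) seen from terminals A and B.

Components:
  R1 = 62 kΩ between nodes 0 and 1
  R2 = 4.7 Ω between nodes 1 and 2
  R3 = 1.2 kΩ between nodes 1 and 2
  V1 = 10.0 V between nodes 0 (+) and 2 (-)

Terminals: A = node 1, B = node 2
Step 1 — V_th is the open-circuit voltage V_A - V_B (nothing connected across the terminals).
Nodal analysis, taking node 2 as the 0 V reference.
Source V1 fixes V_0 = 10 V.
KCL at each unknown node (sum of currents leaving = 0; resistances in Ω):
  Node 1: (V_1 - 10)/62000 + (V_1 - 0)/4.7 + (V_1 - 0)/1200 = 0
Collecting terms: 0.2136 × V_1 = 0.0001613  =>  V_1 = 0.000755 V
V_th = V_1 - V_2 = 0.000755 - 0 = 0.000755 V
Step 2 — R_th: zero the source — replace V1 by a short circuit (node 2 merges into node 0) — and find the resistance seen between A (node 1) and B (node 0).
Reduce the network between node 1 (A) and node 0 (B) by series/parallel combination:
  Rp1 = R1 ‖ R2 ‖ R3 (parallel, all between nodes 0 and 1) = 1/(1/62000 + 1/4.7 + 1/1200) = 4.681 Ω
R_th = 4.681 Ω

Final answer: V_th = 0.000755 V, R_th = 4.681 Ω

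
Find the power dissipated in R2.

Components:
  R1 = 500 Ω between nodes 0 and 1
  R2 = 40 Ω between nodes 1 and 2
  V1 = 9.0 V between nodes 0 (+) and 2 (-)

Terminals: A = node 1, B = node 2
Nodal analysis, taking node 2 as the 0 V reference.
Source V1 fixes V_0 = 9 V.
KCL at each unknown node (sum of currents leaving = 0; resistances in Ω):
  Node 1: (V_1 - 9)/500 + (V_1 - 0)/40 = 0
Collecting terms: 0.027 × V_1 = 0.018  =>  V_1 = 0.6667 V
I_R2 = (V_1 - V_2)/R2 = (0.6667 - 0)/40 = 0.01667 A
P_R2 = I_R2² × R2 = (0.01667)² × 40 = 0.01111 W

Final answer: 0.01111 W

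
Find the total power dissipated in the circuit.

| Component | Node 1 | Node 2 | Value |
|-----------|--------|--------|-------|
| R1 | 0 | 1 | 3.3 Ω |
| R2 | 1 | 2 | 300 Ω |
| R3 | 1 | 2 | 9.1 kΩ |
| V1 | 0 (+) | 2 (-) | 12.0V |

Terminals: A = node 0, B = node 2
Nodal analysis, taking node 2 as the 0 V reference.
Source V1 fixes V_0 = 12 V.
KCL at each unknown node (sum of currents leaving = 0; resistances in Ω):
  Node 1: (V_1 - 12)/3.3 + (V_1 - 0)/300 + (V_1 - 0)/9100 = 0
Collecting terms: 0.3065 × V_1 = 3.636  =>  V_1 = 11.87 V
Power in each resistor, P = (ΔV)²/R:
  P_R1 = (12 - 11.87)²/3.3 = 0.005508 W
  P_R2 = (11.87 - 0)²/300 = 0.4693 W
  P_R3 = (11.87 - 0)²/9100 = 0.01547 W
P_total = P_R1 + P_R2 + P_R3 = 0.4903 W

Final answer: 0.4903 W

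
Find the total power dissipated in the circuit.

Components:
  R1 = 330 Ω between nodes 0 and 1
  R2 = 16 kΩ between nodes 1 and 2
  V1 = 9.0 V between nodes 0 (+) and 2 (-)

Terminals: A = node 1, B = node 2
Nodal analysis, taking node 2 as the 0 V reference.
Source V1 fixes V_0 = 9 V.
KCL at each unknown node (sum of currents leaving = 0; resistances in Ω):
  Node 1: (V_1 - 9)/330 + (V_1 - 0)/16000 = 0
Collecting terms: 0.003093 × V_1 = 0.02727  =>  V_1 = 8.818 V
Power in each resistor, P = (ΔV)²/R:
  P_R1 = (9 - 8.818)²/330 = 0.0001002 W
  P_R2 = (8.818 - 0)²/16000 = 0.00486 W
P_total = P_R1 + P_R2 = 0.00496 W

Final answer: 0.00496 W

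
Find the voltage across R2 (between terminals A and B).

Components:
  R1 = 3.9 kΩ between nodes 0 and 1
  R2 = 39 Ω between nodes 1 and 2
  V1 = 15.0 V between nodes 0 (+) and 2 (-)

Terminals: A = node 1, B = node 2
R1 and R2 are in series across V1 (node 0 → node 1 → node 2), and the output A–B is taken across R2, so this is a voltage divider.
Series current: I = V1/(R1 + R2) = 15/(3900 + 39) = 15/3939 = 0.003808 A
V_R2 = I × R2 = V1 × R2/(R1 + R2) = 15 × 39/3939 = 0.1485 V

Final answer: 0.1485 V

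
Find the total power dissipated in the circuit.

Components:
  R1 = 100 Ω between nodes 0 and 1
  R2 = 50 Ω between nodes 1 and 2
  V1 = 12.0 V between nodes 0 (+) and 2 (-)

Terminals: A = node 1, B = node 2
Nodal analysis, taking node 2 as the 0 V reference.
Source V1 fixes V_0 = 12 V.
KCL at each unknown node (sum of currents leaving = 0; resistances in Ω):
  Node 1: (V_1 - 12)/100 + (V_1 - 0)/50 = 0
Collecting terms: 0.03 × V_1 = 0.12  =>  V_1 = 4 V
Power in each resistor, P = (ΔV)²/R:
  P_R1 = (12 - 4)²/100 = 0.64 W
  P_R2 = (4 - 0)²/50 = 0.32 W
P_total = P_R1 + P_R2 = 0.96 W

Final answer: 0.96 W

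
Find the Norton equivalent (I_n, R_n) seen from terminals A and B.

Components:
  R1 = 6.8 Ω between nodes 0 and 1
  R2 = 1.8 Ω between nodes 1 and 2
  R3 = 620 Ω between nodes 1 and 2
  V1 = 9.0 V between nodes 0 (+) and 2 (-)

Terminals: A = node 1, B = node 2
Find the Thévenin equivalent first; then I_n = V_th/R_th and R_n = R_th.
Step 1 — V_th is the open-circuit voltage V_A - V_B (nothing connected across the terminals).
Nodal analysis, taking node 2 as the 0 V reference.
Source V1 fixes V_0 = 9 V.
KCL at each unknown node (sum of currents leaving = 0; resistances in Ω):
  Node 1: (V_1 - 9)/6.8 + (V_1 - 0)/1.8 + (V_1 - 0)/620 = 0
Collecting terms: 0.7042 × V_1 = 1.324  =>  V_1 = 1.879 V
V_th = V_1 - V_2 = 1.879 - 0 = 1.879 V
Step 2 — R_th: zero the source — replace V1 by a short circuit (node 2 merges into node 0) — and find the resistance seen between A (node 1) and B (node 0).
Reduce the network between node 1 (A) and node 0 (B) by series/parallel combination:
  Rp1 = R1 ‖ R2 ‖ R3 (parallel, all between nodes 0 and 1) = 1/(1/6.8 + 1/1.8 + 1/620) = 1.42 Ω
R_th = 1.42 Ω
I_n = V_th/R_th = 1.879/1.42 = 1.324 A, and R_n = R_th = 1.42 Ω

Final answer: I_n = 1.324 A, R_n = 1.42 Ω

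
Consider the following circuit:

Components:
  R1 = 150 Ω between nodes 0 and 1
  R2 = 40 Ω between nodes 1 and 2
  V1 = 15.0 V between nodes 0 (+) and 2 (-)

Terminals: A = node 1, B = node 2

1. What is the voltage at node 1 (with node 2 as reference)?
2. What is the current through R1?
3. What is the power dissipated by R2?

Nodal analysis, taking node 2 as the 0 V reference.
Source V1 fixes V_0 = 15 V.
KCL at each unknown node (sum of currents leaving = 0; resistances in Ω):
  Node 1: (V_1 - 15)/150 + (V_1 - 0)/40 = 0
Collecting terms: 0.03167 × V_1 = 0.1  =>  V_1 = 3.158 V
Part 1:
  Read off the nodal solution: V_1 = 3.158 V
Part 2:
  I_R1 = (V_0 - V_1)/R1 = (15 - 3.158)/150 = 0.07895 A
  Magnitude: I_R1 = 0.07895 A
Part 3:
  I_R2 = (V_1 - V_2)/R2 = (3.158 - 0)/40 = 0.07895 A
  P_R2 = I_R2² × R2 = (0.07895)² × 40 = 0.2493 W

Final answers:
1. V_1 = 3.158 V
2. I_R1 = 0.07895 A
3. P_R2 = 0.2493 W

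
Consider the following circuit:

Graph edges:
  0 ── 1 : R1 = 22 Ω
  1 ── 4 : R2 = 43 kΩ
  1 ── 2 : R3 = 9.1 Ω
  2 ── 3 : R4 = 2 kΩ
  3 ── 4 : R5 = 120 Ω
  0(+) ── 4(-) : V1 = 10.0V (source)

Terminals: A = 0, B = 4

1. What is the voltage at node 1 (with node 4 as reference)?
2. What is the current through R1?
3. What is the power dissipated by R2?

Nodal analysis, taking node 4 as the 0 V reference.
Source V1 fixes V_0 = 10 V.
KCL at each unknown node (sum of currents leaving = 0; resistances in Ω):
  Node 1: (V_1 - 10)/22 + (V_1 - 0)/43000 + (V_1 - V_2)/9.1 = 0
  Node 2: (V_2 - V_1)/9.1 + (V_2 - V_3)/2000 = 0
  Node 3: (V_3 - V_2)/2000 + (V_3 - 0)/120 = 0
Collecting terms (coefficients in siemens):
  0.1554·V_1 - 0.1099·V_2 = 0.4545
  0.1104·V_2 - 0.1099·V_1 - 0.0005·V_3 = 0
  0.008833·V_3 - 0.0005·V_2 = 0
Solving these 3 simultaneous equations (Gaussian elimination) gives:
  V_1 = 9.893 V, V_2 = 9.85 V, V_3 = 0.5576 V
Part 1:
  Read off the nodal solution: V_1 = 9.893 V
Part 2:
  I_R1 = (V_0 - V_1)/R1 = (10 - 9.893)/22 = 0.004876 A
  Magnitude: I_R1 = 0.004876 A
Part 3:
  I_R2 = (V_1 - V_4)/R2 = (9.893 - 0)/43000 = 0.0002301 A
  P_R2 = I_R2² × R2 = (0.0002301)² × 43000 = 0.002276 W

Final answers:
1. V_1 = 9.893 V
2. I_R1 = 0.004876 A
3. P_R2 = 0.002276 W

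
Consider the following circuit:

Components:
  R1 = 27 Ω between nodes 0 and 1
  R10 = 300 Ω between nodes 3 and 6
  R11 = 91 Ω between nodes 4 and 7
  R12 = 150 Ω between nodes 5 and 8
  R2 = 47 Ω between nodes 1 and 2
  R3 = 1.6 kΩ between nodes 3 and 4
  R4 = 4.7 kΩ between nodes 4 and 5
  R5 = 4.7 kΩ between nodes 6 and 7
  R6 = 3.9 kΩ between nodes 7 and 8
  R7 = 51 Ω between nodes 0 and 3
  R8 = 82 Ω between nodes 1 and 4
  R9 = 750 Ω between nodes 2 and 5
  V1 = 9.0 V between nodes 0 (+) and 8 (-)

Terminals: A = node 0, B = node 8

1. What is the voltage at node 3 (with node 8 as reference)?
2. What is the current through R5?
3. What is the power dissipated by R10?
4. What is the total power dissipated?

Nodal analysis, taking node 8 as the 0 V reference.
Source V1 fixes V_0 = 9 V.
KCL at each unknown node (sum of currents leaving = 0; resistances in Ω):
  Node 1: (V_1 - 9)/27 + (V_1 - V_2)/47 + (V_1 - V_4)/82 = 0
  Node 2: (V_2 - V_1)/47 + (V_2 - V_5)/750 = 0
  Node 3: (V_3 - V_4)/1600 + (V_3 - 9)/51 + (V_3 - V_6)/300 = 0
  Node 4: (V_4 - V_3)/1600 + (V_4 - V_5)/4700 + (V_4 - V_1)/82 + (V_4 - V_7)/91 = 0
  Node 5: (V_5 - V_4)/4700 + (V_5 - V_2)/750 + (V_5 - 0)/150 = 0
  Node 6: (V_6 - V_7)/4700 + (V_6 - V_3)/300 = 0
  Node 7: (V_7 - V_6)/4700 + (V_7 - 0)/3900 + (V_7 - V_4)/91 = 0
Collecting terms (coefficients in siemens):
  0.07051·V_1 - 0.02128·V_2 - 0.0122·V_4 = 0.3333
  0.02261·V_2 - 0.02128·V_1 - 0.001333·V_5 = 0
  0.02357·V_3 - 0.000625·V_4 - 0.003333·V_6 = 0.1765
  0.02402·V_4 - 0.0122·V_1 - 0.000625·V_3 - 0.0002128·V_5 - 0.01099·V_7 = 0
  0.008213·V_5 - 0.001333·V_2 - 0.0002128·V_4 = 0
  0.003546·V_6 - 0.003333·V_3 - 0.0002128·V_7 = 0
  0.01146·V_7 - 0.01099·V_4 - 0.0002128·V_6 = 0
Solving these 7 simultaneous equations (Gaussian elimination) gives:
  V_1 = 8.676 V, V_2 = 8.256 V, V_3 = 8.975 V, V_4 = 8.423 V
  V_5 = 1.559 V, V_6 = 8.931 V, V_7 = 8.244 V
Part 1:
  Read off the nodal solution: V_3 = 8.975 V
Part 2:
  I_R5 = (V_6 - V_7)/R5 = (8.931 - 8.244)/4700 = 0.0001462 A
  Magnitude: I_R5 = 0.0001462 A
Part 3:
  I_R10 = (V_3 - V_6)/R10 = (8.975 - 8.931)/300 = 0.0001462 A
  P_R10 = I_R10² × R10 = (0.0001462)² × 300 = 0.000006415 W
Part 4:
  Power in each resistor, P = (ΔV)²/R:
    P_R1 = (9 - 8.676)²/27 = 0.003896 W
    P_R2 = (8.676 - 8.256)²/47 = 0.003748 W
    P_R3 = (8.975 - 8.423)²/1600 = 0.0001905 W
    P_R4 = (8.423 - 1.559)²/4700 = 0.01003 W
    P_R5 = (8.931 - 8.244)²/4700 = 0.0001005 W
    P_R6 = (8.244 - 0)²/3900 = 0.01743 W
    P_R7 = (9 - 8.975)²/51 = 0.00001231 W
    P_R8 = (8.676 - 8.423)²/82 = 0.0007794 W
    P_R9 = (8.256 - 1.559)²/750 = 0.05981 W
    P_R10 = (8.975 - 8.931)²/300 = 0.000006415 W
    P_R11 = (8.423 - 8.244)²/91 = 0.0003523 W
    P_R12 = (1.559 - 0)²/150 = 0.01619 W
  P_total = P_R1 + P_R2 + P_R3 + P_R4 + P_R5 + P_R6 + P_R7 + P_R8 + P_R9 + P_R10 + P_R11 + P_R12 = 0.1125 W

Final answers:
1. V_3 = 8.975 V
2. I_R5 = 0.0001462 A
3. P_R10 = 6.415e-06 W
4. P_total = 0.1125 W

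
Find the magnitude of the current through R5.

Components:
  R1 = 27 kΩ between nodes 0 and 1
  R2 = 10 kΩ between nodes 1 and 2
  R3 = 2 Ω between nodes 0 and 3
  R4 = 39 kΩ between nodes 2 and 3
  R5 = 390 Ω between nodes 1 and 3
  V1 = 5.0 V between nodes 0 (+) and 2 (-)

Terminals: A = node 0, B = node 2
Nodal analysis, taking node 2 as the 0 V reference.
Source V1 fixes V_0 = 5 V.
KCL at each unknown node (sum of currents leaving = 0; resistances in Ω):
  Node 1: (V_1 - 5)/27000 + (V_1 - 0)/10000 + (V_1 - V_3)/390 = 0
  Node 3: (V_3 - 5)/2 + (V_3 - 0)/39000 + (V_3 - V_1)/390 = 0
Collecting terms (coefficients in siemens):
  0.002701·V_1 - 0.002564·V_3 = 0.0001852
  0.5026·V_3 - 0.002564·V_1 = 2.5
Determinant D = (0.002701)(0.5026) - (-0.002564)(-0.002564) = 0.001351
V_1 = [(0.0001852)(0.5026) - (-0.002564)(2.5)]/D = 4.814 V
V_3 = [(0.002701)(2.5) - (0.0001852)(-0.002564)]/D = 4.999 V
I_R5 = (V_1 - V_3)/R5 = (4.814 - 4.999)/390 = -0.0004745 A
|I_R5| = 0.0004745 A

Final answer: |I_R5| = 0.0004745 A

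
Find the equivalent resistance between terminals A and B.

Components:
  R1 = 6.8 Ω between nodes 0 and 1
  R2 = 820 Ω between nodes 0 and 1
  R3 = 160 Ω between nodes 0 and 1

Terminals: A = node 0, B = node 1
Reduce the network between node 0 (A) and node 1 (B) by series/parallel combination:
  Rp1 = R1 ‖ R2 ‖ R3 (parallel, all between nodes 0 and 1) = 1/(1/6.8 + 1/820 + 1/160) = 6.471 Ω
R_eq = 6.471 Ω

Final answer: 6.471 Ω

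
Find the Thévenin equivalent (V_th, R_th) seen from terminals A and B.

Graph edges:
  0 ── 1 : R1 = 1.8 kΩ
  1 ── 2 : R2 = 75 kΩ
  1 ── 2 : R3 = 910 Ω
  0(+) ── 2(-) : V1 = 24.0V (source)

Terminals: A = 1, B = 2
Step 1 — V_th is the open-circuit voltage V_A - V_B (nothing connected across the terminals).
Nodal analysis, taking node 2 as the 0 V reference.
Source V1 fixes V_0 = 24 V.
KCL at each unknown node (sum of currents leaving = 0; resistances in Ω):
  Node 1: (V_1 - 24)/1800 + (V_1 - 0)/75000 + (V_1 - 0)/910 = 0
Collecting terms: 0.001668 × V_1 = 0.01333  =>  V_1 = 7.995 V
V_th = V_1 - V_2 = 7.995 - 0 = 7.995 V
Step 2 — R_th: zero the source — replace V1 by a short circuit (node 2 merges into node 0) — and find the resistance seen between A (node 1) and B (node 0).
Reduce the network between node 1 (A) and node 0 (B) by series/parallel combination:
  Rp1 = R1 ‖ R2 ‖ R3 (parallel, all between nodes 0 and 1) = 1/(1/1800 + 1/75000 + 1/910) = 599.6 Ω
R_th = 599.6 Ω

Final answer: V_th = 7.995 V, R_th = 599.6 Ω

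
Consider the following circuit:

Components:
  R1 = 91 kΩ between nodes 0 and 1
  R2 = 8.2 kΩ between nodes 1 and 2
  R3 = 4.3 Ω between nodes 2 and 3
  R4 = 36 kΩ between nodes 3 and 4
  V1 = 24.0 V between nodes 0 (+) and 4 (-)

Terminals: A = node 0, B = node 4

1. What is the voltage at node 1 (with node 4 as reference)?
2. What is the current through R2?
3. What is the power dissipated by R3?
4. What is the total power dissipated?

Nodal analysis, taking node 4 as the 0 V reference.
Source V1 fixes V_0 = 24 V.
KCL at each unknown node (sum of currents leaving = 0; resistances in Ω):
  Node 1: (V_1 - 24)/91000 + (V_1 - V_2)/8200 = 0
  Node 2: (V_2 - V_1)/8200 + (V_2 - V_3)/4.3 = 0
  Node 3: (V_3 - V_2)/4.3 + (V_3 - 0)/36000 = 0
Collecting terms (coefficients in siemens):
  0.0001329·V_1 - 0.000122·V_2 = 0.0002637
  0.2327·V_2 - 0.000122·V_1 - 0.2326·V_3 = 0
  0.2326·V_3 - 0.2326·V_2 = 0
Solving these 3 simultaneous equations (Gaussian elimination) gives:
  V_1 = 7.847 V, V_2 = 6.391 V, V_3 = 6.39 V
Part 1:
  Read off the nodal solution: V_1 = 7.847 V
Part 2:
  I_R2 = (V_1 - V_2)/R2 = (7.847 - 6.391)/8200 = 0.0001775 A
  Magnitude: I_R2 = 0.0001775 A
Part 3:
  I_R3 = (V_2 - V_3)/R3 = (6.391 - 6.39)/4.3 = 0.0001775 A
  P_R3 = I_R3² × R3 = (0.0001775)² × 4.3 = 0.0000001355 W
Part 4:
  Power in each resistor, P = (ΔV)²/R:
    P_R1 = (24 - 7.847)²/91000 = 0.002867 W
    P_R2 = (7.847 - 6.391)²/8200 = 0.0002584 W
    P_R3 = (6.391 - 6.39)²/4.3 = 0.0000001355 W
    P_R4 = (6.39 - 0)²/36000 = 0.001134 W
  P_total = P_R1 + P_R2 + P_R3 + P_R4 = 0.00426 W

Final answers:
1. V_1 = 7.847 V
2. I_R2 = 0.0001775 A
3. P_R3 = 1.355e-07 W
4. P_total = 0.00426 W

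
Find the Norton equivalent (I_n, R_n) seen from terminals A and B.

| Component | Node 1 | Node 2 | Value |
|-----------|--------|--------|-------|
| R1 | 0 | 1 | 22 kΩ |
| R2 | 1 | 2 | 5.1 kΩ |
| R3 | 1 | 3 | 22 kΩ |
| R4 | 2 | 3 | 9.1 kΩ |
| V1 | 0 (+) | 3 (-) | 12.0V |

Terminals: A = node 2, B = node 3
Find the Thévenin equivalent first; then I_n = V_th/R_th and R_n = R_th.
Step 1 — V_th is the open-circuit voltage V_A - V_B (nothing connected across the terminals).
Nodal analysis, taking node 3 as the 0 V reference.
Source V1 fixes V_0 = 12 V.
KCL at each unknown node (sum of currents leaving = 0; resistances in Ω):
  Node 1: (V_1 - 12)/22000 + (V_1 - V_2)/5100 + (V_1 - 0)/22000 = 0
  Node 2: (V_2 - V_1)/5100 + (V_2 - 0)/9100 = 0
Collecting terms (coefficients in siemens):
  0.000287·V_1 - 0.0001961·V_2 = 0.0005455
  0.000306·V_2 - 0.0001961·V_1 = 0
Determinant D = (0.000287)(0.000306) - (-0.0001961)(-0.0001961) = 0.00000004936
V_1 = [(0.0005455)(0.000306) - (-0.0001961)(0)]/D = 3.381 V
V_2 = [(0.000287)(0) - (0.0005455)(-0.0001961)]/D = 2.167 V
V_th = V_2 - V_3 = 2.167 - 0 = 2.167 V
Step 2 — R_th: zero the source — replace V1 by a short circuit (node 3 merges into node 0) — and find the resistance seen between A (node 2) and B (node 0).
Reduce the network between node 2 (A) and node 0 (B) by series/parallel combination:
  Rp1 = R1 ‖ R3 (parallel, both between nodes 0 and 1) = 1/(1/22000 + 1/22000) = 11000 Ω
  Rs1 = R2 + Rp1 (series, joined only at node 1) = 5100 + 11000 = 16100 Ω
  Rp2 = R4 ‖ Rs1 (parallel, both between nodes 0 and 2) = 1/(1/9100 + 1/16100) = 5814 Ω
R_th = 5.814 kΩ
I_n = V_th/R_th = 2.167/5814 = 0.0003727 A, and R_n = R_th = 5.814 kΩ

Final answer: I_n = 0.0003727 A, R_n = 5.814 kΩ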